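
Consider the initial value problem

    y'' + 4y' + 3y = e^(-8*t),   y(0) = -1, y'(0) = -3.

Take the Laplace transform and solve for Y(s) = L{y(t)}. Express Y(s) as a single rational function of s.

Y(s) = (-s^2 - 15*s - 55)/(s^3 + 12*s^2 + 35*s + 24)

Laplace-transform each side.
Using L{y''} = s^2 Y - s·y(0) - y'(0) and L{y'} = sY - y(0), with y(0) = -1, y'(0) = -3, the left side becomes (s^2 + 4*s + 3)Y - (-s - 7).
The right side is L{e^(-8*t)} = 1/(s + 8).
So (s^2 + 4*s + 3)Y = 1/(s + 8) + (-s - 7).
Divide through and combine into a single rational function.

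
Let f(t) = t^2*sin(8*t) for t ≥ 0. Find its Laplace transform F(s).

L{sin(8t)} = 8/(s^2 + 64).
Then apply L{t^2·g(t)} = (-1)^2 d^2/ds^2[G(s)] with G(s) = 8/(s^2 + 64):
differentiating 2 times and applying the sign gives 16*(3*s^2 - 64)/(s^2 + 64)^3.

F(s) = 16*(3*s^2 - 64)/(s^2 + 64)^3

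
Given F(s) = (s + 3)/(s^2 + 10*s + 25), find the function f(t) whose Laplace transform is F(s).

f(t) = -2*t*exp(-5*t) + exp(-5*t)

Factor the denominator: s^2 + 10*s + 25 = (s + 5)^2.
Partial fraction decomposition gives [1/(s + 5)] + [-2/(s + 5)^2].
Invert each term: 1/(s + 5) ↔ e^(-5t); -2/(s + 5)^2 ↔ -2t·e^(-5t).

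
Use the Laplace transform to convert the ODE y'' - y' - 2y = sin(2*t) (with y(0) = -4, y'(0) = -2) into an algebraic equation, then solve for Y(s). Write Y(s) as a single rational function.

Y(s) = (-4*s^3 + 2*s^2 - 16*s + 10)/(s^4 - s^3 + 2*s^2 - 4*s - 8)

Laplace-transform each side.
Using L{y''} = s^2 Y - s·y(0) - y'(0) and L{y'} = sY - y(0), with y(0) = -4, y'(0) = -2, the left side becomes (s^2 - s - 2)Y - (-4*s + 2).
The right side is L{sin(2*t)} = 2/(s^2 + 4).
So (s^2 - s - 2)Y = 2/(s^2 + 4) + (-4*s + 2).
Divide through and combine into a single rational function.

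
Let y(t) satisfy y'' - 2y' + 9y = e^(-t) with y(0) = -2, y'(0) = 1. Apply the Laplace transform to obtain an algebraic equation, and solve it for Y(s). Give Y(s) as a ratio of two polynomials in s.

Laplace-transform each side.
Using L{y''} = s^2 Y - s·y(0) - y'(0) and L{y'} = sY - y(0), with y(0) = -2, y'(0) = 1, the left side becomes (s^2 - 2*s + 9)Y - (-2*s + 5).
The right side is L{e^(-t)} = 1/(s + 1).
So (s^2 - 2*s + 9)Y = 1/(s + 1) + (-2*s + 5).
Solve for Y(s) and write it as one ratio of polynomials.

Y(s) = (-2*s^2 + 3*s + 6)/(s^3 - s^2 + 7*s + 9)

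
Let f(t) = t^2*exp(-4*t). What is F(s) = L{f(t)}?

F(s) = 2/(s + 4)^3

L{e^(-4t)} = 1/(s + 4).
Then apply L{t^2·g(t)} = (-1)^2 d^2/ds^2[G(s)] with G(s) = 1/(s + 4):
differentiating 2 times and applying the sign gives 2/(s + 4)^3.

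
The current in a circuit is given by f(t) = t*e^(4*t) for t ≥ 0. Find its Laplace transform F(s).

F(s) = (s - 4)^(-2)

L{e^(4t)} = 1/(s - 4).
Then apply L{t·g(t)} = -d/ds[G(s)] with G(s) = 1/(s - 4):
differentiating 1 time and applying the sign gives (s - 4)^(-2).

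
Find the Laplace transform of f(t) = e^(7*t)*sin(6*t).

6/((s - 7)^2 + 36)

L{sin(6t)} = 6/(s^2 + 36).
By the first shifting theorem, multiplying by e^(7t) replaces s with s - 7.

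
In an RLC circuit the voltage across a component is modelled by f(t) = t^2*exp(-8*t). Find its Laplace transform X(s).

L{e^(-8t)} = 1/(s + 8).
Then apply L{t^2·g(t)} = (-1)^2 d^2/ds^2[G(s)] with G(s) = 1/(s + 8):
differentiating 2 times and applying the sign gives 2/(s + 8)^3.

X(s) = 2/(s + 8)^3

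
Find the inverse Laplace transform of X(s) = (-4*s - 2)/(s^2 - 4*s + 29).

Complete the square in the denominator: s^2 - 4*s + 29 = (s - 2)^2 + 5^2.
Split the numerator to match: -4*s - 2 = -4·(s - 2) - 2·5.
Invert each term: -4·(s - 2)/((s - 2)^2 + 25) ↔ -4e^(2t)cos(5t); -2·5/((s - 2)^2 + 25) ↔ -2e^(2t)sin(5t).

-2*exp(2*t)*sin(5*t) - 4*exp(2*t)*cos(5*t)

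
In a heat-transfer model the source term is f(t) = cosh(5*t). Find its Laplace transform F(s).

F(s) = s/(s^2 - 25)

L{cosh(5t)} = s/(s^2 - 25).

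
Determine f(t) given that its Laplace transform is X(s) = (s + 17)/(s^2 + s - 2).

Factor the denominator: s^2 + s - 2 = (s - 1)*(s + 2).
Partial fraction decomposition gives [-5/(s + 2)] + [6/(s - 1)].
Invert each term: -5/(s + 2) ↔ -5e^(-2t); 6/(s - 1) ↔ 6e^(t).

f(t) = 6*exp(t) - 5*exp(-2*t)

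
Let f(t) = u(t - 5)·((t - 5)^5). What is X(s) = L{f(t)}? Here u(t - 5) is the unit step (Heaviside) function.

By the second shifting theorem, L{u(t - c)·g(t - c)} = e^(-cs)·G(s) with c = 5 and G(s) = L{g(t)}.
L{t^5} = 5!/s^6 = 120/s^6.

X(s) = 120*exp(-5*s)/s^6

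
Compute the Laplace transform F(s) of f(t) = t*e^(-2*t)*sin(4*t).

L{sin(4t)} = 4/(s^2 + 16).
Multiplying by e^(-2t) shifts s → s + 2, so L{e^(-2*t)*sin(4*t)} = 4/((s + 2)^2 + 16).
Then apply L{t·g(t)} = -d/ds[G(s)] with G(s) = 4/((s + 2)^2 + 16):
differentiating 1 time and applying the sign gives 8*(s + 2)/(s^2 + 4*s + 20)^2.

F(s) = 8*(s + 2)/(s^2 + 4*s + 20)^2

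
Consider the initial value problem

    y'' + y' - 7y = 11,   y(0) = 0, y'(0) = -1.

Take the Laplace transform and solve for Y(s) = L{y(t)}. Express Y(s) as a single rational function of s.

Y(s) = (-s + 11)/(s^3 + s^2 - 7*s)

Laplace-transform each side.
The derivative rules (L{y''} = s^2 Y - s·y(0) - y'(0) and L{y'} = sY - y(0), with y(0) = 0, y'(0) = -1) turn the left side into (s^2 + s - 7)Y - (-1).
The right side is L{11} = 11/s.
So (s^2 + s - 7)Y = 11/s + (-1).
Divide through and combine into a single rational function.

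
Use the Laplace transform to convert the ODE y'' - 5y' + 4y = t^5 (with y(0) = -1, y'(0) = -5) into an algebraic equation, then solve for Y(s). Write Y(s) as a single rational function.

Y(s) = (-s^7 + 120)/(s^8 - 5*s^7 + 4*s^6)

Apply the Laplace transform to the equation.
The derivative rules (L{y''} = s^2 Y - s·y(0) - y'(0) and L{y'} = sY - y(0), with y(0) = -1, y'(0) = -5) turn the left side into (s^2 - 5*s + 4)Y - (-s).
The right side is L{t^5} = 120/s^6.
So (s^2 - 5*s + 4)Y = 120/s^6 + (-s).
Solve for Y(s) and write it as one ratio of polynomials.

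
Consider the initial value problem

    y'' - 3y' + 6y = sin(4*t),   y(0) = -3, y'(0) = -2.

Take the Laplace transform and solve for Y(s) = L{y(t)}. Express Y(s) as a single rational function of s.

Y(s) = (-3*s^3 + 7*s^2 - 48*s + 116)/(s^4 - 3*s^3 + 22*s^2 - 48*s + 96)

Laplace-transform each side.
With L{y''} = s^2 Y - s·y(0) - y'(0) and L{y'} = sY - y(0), with y(0) = -3, y'(0) = -2: the LHS transforms to (s^2 - 3*s + 6)Y - (-3*s + 7).
The right side is L{sin(4*t)} = 4/(s^2 + 16).
So (s^2 - 3*s + 6)Y = 4/(s^2 + 16) + (-3*s + 7).
Solve for Y(s) and write it as one ratio of polynomials.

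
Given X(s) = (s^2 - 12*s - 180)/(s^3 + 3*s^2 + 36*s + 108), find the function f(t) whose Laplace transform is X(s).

Factor the denominator: s^3 + 3*s^2 + 36*s + 108 = (s + 3)*(s^2 + 36).
Partial fraction decomposition gives [-3/(s + 3)] + [4*s/(s^2 + 36)] + [-24/(s^2 + 36)].
Invert each term: -3/(s + 3) ↔ -3e^(-3t); 4·s/(s^2 + 36) ↔ 4cos(6t); -4·6/(s^2 + 36) ↔ -4sin(6t).

f(t) = -4*sin(6*t) + 4*cos(6*t) - 3*exp(-3*t)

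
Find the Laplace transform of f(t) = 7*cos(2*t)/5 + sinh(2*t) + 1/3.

The transform is linear, so treat each term independently.
L{1/3} = (1/3)/s; L{sinh(2t)} = 2/(s^2 - 4); (7/5)·[L{cos(2t)} = s/(s^2 + 4)].

7*s/(5*(s^2 + 4)) + 2/(s^2 - 4) + 1/(3*s)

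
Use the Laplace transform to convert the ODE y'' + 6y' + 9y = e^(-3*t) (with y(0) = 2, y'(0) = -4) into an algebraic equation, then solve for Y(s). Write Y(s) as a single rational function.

Y(s) = (2*s^2 + 14*s + 25)/(s^3 + 9*s^2 + 27*s + 27)

Transform both sides with L{·}.
The derivative rules (L{y''} = s^2 Y - s·y(0) - y'(0) and L{y'} = sY - y(0), with y(0) = 2, y'(0) = -4) turn the left side into (s^2 + 6*s + 9)Y - (2*s + 8).
The right side is L{e^(-3*t)} = 1/(s + 3).
So (s^2 + 6*s + 9)Y = 1/(s + 3) + (2*s + 8).
Divide through and combine into a single rational function.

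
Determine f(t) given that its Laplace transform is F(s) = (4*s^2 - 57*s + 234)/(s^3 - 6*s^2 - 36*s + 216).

Factor the denominator: s^3 - 6*s^2 - 36*s + 216 = (s - 6)^2*(s + 6).
Partial fraction decomposition gives [-1/(s - 6)] + [3/(s - 6)^2] + [5/(s + 6)].
Invert each term: -1/(s - 6) ↔ -e^(6t); 3/(s - 6)^2 ↔ 3t·e^(6t); 5/(s + 6) ↔ 5e^(-6t).

f(t) = 3*t*exp(6*t) - exp(6*t) + 5*exp(-6*t)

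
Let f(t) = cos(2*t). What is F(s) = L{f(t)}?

L{cos(2t)} = s/(s^2 + 4).

F(s) = s/(s^2 + 4)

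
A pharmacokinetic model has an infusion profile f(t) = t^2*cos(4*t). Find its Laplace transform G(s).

L{cos(4t)} = s/(s^2 + 16).
Then apply L{t^2·g(t)} = (-1)^2 d^2/ds^2[H(s)] with H(s) = s/(s^2 + 16):
differentiating 2 times and applying the sign gives 2*s*(s^2 - 48)/(s^2 + 16)^3.

G(s) = 2*s*(s^2 - 48)/(s^2 + 16)^3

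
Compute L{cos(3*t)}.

L{cos(3t)} = s/(s^2 + 9).

s/(s^2 + 9)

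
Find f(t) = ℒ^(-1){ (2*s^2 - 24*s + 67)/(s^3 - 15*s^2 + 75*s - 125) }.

Factor the denominator: s^3 - 15*s^2 + 75*s - 125 = (s - 5)^3.
Partial fraction decomposition gives [2/(s - 5)] + [-4/(s - 5)^2] + [-3/(s - 5)^3].
Invert each term: 2/(s - 5) ↔ 2e^(5t); -4/(s - 5)^2 ↔ -4t·e^(5t); -3/(s - 5)^3 ↔ (-3/2)t^2·e^(5t).

f(t) = -3*t^2*exp(5*t)/2 - 4*t*exp(5*t) + 2*exp(5*t)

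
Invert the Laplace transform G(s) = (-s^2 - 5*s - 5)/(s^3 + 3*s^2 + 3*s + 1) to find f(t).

f(t) = -t^2*exp(-t)/2 - 3*t*exp(-t) - exp(-t)

Factor the denominator: s^3 + 3*s^2 + 3*s + 1 = (s + 1)^3.
Partial fraction decomposition gives [-1/(s + 1)] + [-3/(s + 1)^2] + [-1/(s + 1)^3].
Invert each term: -1/(s + 1) ↔ -e^(-t); -3/(s + 1)^2 ↔ -3t·e^(-t); -1/(s + 1)^3 ↔ (-1/2)t^2·e^(-t).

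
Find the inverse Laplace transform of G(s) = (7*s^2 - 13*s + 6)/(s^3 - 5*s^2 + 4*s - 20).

Factor the denominator: s^3 - 5*s^2 + 4*s - 20 = (s - 5)*(s^2 + 4).
Partial fraction decomposition gives [4/(s - 5)] + [3*s/(s^2 + 4)] + [2/(s^2 + 4)].
Invert each term: 4/(s - 5) ↔ 4e^(5t); 3·s/(s^2 + 4) ↔ 3cos(2t); 1·2/(s^2 + 4) ↔ sin(2t).

4*exp(5*t) + sin(2*t) + 3*cos(2*t)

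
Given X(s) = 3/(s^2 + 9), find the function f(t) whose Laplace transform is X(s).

Since L{sin(3t)} = 3/(s^2 + 9), the inverse is sin(3*t).

f(t) = sin(3*t)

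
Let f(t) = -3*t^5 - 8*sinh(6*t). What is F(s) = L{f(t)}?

By linearity of the Laplace transform, transform each term separately.
(-3)·[L{t^5} = 5!/s^6 = 120/s^6]; (-8)·[L{sinh(6t)} = 6/(s^2 - 36)].

F(s) = -48/(s^2 - 36) - 360/s^6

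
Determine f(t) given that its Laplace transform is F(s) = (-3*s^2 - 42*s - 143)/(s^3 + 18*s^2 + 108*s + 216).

f(t) = t^2*exp(-6*t)/2 - 6*t*exp(-6*t) - 3*exp(-6*t)

Factor the denominator: s^3 + 18*s^2 + 108*s + 216 = (s + 6)^3.
Partial fraction decomposition gives [-3/(s + 6)] + [-6/(s + 6)^2] + [(s + 6)^(-3)].
Invert each term: -3/(s + 6) ↔ -3e^(-6t); -6/(s + 6)^2 ↔ -6t·e^(-6t); 1/(s + 6)^3 ↔ (1/2)t^2·e^(-6t).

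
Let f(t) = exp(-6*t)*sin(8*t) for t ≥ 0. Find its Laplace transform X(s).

X(s) = 8/((s + 6)^2 + 64)

L{sin(8t)} = 8/(s^2 + 64).
By the first shifting theorem, multiplying by e^(-6t) replaces s with s + 6.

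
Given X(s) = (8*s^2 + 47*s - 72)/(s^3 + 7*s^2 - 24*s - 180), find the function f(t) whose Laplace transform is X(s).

f(t) = 6*t*exp(-6*t) + 3*exp(5*t) + 5*exp(-6*t)

Factor the denominator: s^3 + 7*s^2 - 24*s - 180 = (s - 5)*(s + 6)^2.
Partial fraction decomposition gives [5/(s + 6)] + [6/(s + 6)^2] + [3/(s - 5)].
Invert each term: 5/(s + 6) ↔ 5e^(-6t); 6/(s + 6)^2 ↔ 6t·e^(-6t); 3/(s - 5) ↔ 3e^(5t).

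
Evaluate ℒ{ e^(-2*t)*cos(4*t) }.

L{cos(4t)} = s/(s^2 + 16).
By the first shifting theorem, multiplying by e^(-2t) replaces s with s + 2.

(s + 2)/((s + 2)^2 + 16)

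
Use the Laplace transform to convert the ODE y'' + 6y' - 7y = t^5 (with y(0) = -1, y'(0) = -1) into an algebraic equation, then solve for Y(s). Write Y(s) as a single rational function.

Take the Laplace transform of both sides.
With L{y''} = s^2 Y - s·y(0) - y'(0) and L{y'} = sY - y(0), with y(0) = -1, y'(0) = -1: the LHS transforms to (s^2 + 6*s - 7)Y - (-s - 7).
The right side is L{t^5} = 120/s^6.
So (s^2 + 6*s - 7)Y = 120/s^6 + (-s - 7).
Solve for Y(s) and write it as one ratio of polynomials.

Y(s) = (-s^7 - 7*s^6 + 120)/(s^8 + 6*s^7 - 7*s^6)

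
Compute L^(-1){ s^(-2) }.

Since L{t} = 1!/s^2 = 1/s^2, the inverse is t.

t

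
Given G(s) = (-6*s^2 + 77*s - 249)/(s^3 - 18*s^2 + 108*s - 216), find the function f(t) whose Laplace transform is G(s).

Factor the denominator: s^3 - 18*s^2 + 108*s - 216 = (s - 6)^3.
Partial fraction decomposition gives [-6/(s - 6)] + [5/(s - 6)^2] + [-3/(s - 6)^3].
Invert each term: -6/(s - 6) ↔ -6e^(6t); 5/(s - 6)^2 ↔ 5t·e^(6t); -3/(s - 6)^3 ↔ (-3/2)t^2·e^(6t).

f(t) = -3*t^2*exp(6*t)/2 + 5*t*exp(6*t) - 6*exp(6*t)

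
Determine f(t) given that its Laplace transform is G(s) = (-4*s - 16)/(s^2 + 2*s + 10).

Complete the square in the denominator: s^2 + 2*s + 10 = (s + 1)^2 + 3^2.
Split the numerator to match: -4*s - 16 = -4·(s + 1) - 4·3.
Invert each term: -4·(s + 1)/((s + 1)^2 + 9) ↔ -4e^(-t)cos(3t); -4·3/((s + 1)^2 + 9) ↔ -4e^(-t)sin(3t).

f(t) = -4*exp(-t)*sin(3*t) - 4*exp(-t)*cos(3*t)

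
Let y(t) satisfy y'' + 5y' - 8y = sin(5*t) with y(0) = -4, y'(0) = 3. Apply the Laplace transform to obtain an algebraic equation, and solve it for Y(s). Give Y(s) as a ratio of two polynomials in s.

Apply the Laplace transform to the equation.
The derivative rules (L{y''} = s^2 Y - s·y(0) - y'(0) and L{y'} = sY - y(0), with y(0) = -4, y'(0) = 3) turn the left side into (s^2 + 5*s - 8)Y - (-4*s - 17).
The right side is L{sin(5*t)} = 5/(s^2 + 25).
So (s^2 + 5*s - 8)Y = 5/(s^2 + 25) + (-4*s - 17).
Isolate Y and clear denominators.

Y(s) = (-4*s^3 - 17*s^2 - 100*s - 420)/(s^4 + 5*s^3 + 17*s^2 + 125*s - 200)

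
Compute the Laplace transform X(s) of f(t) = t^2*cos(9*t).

L{cos(9t)} = s/(s^2 + 81).
Then apply L{t^2·g(t)} = (-1)^2 d^2/ds^2[G(s)] with G(s) = s/(s^2 + 81):
differentiating 2 times and applying the sign gives 2*s*(s^2 - 243)/(s^2 + 81)^3.

X(s) = 2*s*(s^2 - 243)/(s^2 + 81)^3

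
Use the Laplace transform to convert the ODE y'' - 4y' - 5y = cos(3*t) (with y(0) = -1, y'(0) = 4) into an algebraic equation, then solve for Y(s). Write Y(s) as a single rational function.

Y(s) = (-s^3 + 8*s^2 - 8*s + 72)/(s^4 - 4*s^3 + 4*s^2 - 36*s - 45)

Transform both sides with L{·}.
The derivative rules (L{y''} = s^2 Y - s·y(0) - y'(0) and L{y'} = sY - y(0), with y(0) = -1, y'(0) = 4) turn the left side into (s^2 - 4*s - 5)Y - (-s + 8).
The right side is L{cos(3*t)} = s/(s^2 + 9).
So (s^2 - 4*s - 5)Y = s/(s^2 + 9) + (-s + 8).
Divide through and combine into a single rational function.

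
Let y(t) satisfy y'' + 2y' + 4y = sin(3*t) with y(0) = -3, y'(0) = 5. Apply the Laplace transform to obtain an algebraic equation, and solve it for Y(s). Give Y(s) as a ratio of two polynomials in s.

Apply the Laplace transform to the equation.
The derivative rules (L{y''} = s^2 Y - s·y(0) - y'(0) and L{y'} = sY - y(0), with y(0) = -3, y'(0) = 5) turn the left side into (s^2 + 2*s + 4)Y - (-3*s - 1).
The right side is L{sin(3*t)} = 3/(s^2 + 9).
So (s^2 + 2*s + 4)Y = 3/(s^2 + 9) + (-3*s - 1).
Solve for Y(s) and write it as one ratio of polynomials.

Y(s) = (-3*s^3 - s^2 - 27*s - 6)/(s^4 + 2*s^3 + 13*s^2 + 18*s + 36)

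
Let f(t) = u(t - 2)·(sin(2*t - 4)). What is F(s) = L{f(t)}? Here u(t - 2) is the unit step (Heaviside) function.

F(s) = 2*exp(-2*s)/(s^2 + 4)

By the second shifting theorem, L{u(t - c)·g(t - c)} = e^(-cs)·G(s) with c = 2 and G(s) = L{g(t)}.
L{sin(2t)} = 2/(s^2 + 4).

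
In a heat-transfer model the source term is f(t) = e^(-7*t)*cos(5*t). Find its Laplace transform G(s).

G(s) = (s + 7)/((s + 7)^2 + 25)

L{cos(5t)} = s/(s^2 + 25).
By the first shifting theorem, multiplying by e^(-7t) replaces s with s + 7.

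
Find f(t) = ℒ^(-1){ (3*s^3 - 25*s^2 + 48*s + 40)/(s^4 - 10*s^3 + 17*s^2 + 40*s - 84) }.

f(t) = exp(7*t) - 2*exp(3*t) + 3*exp(2*t) + exp(-2*t)

Factor the denominator: s^4 - 10*s^3 + 17*s^2 + 40*s - 84 = (s - 7)*(s - 3)*(s - 2)*(s + 2).
Partial fraction decomposition gives [-2/(s - 3)] + [1/(s + 2)] + [1/(s - 7)] + [3/(s - 2)].
Invert each term: -2/(s - 3) ↔ -2e^(3t); 1/(s + 2) ↔ e^(-2t); 1/(s - 7) ↔ e^(7t); 3/(s - 2) ↔ 3e^(2t).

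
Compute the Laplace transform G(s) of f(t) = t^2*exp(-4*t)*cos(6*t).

L{cos(6t)} = s/(s^2 + 36).
Multiplying by e^(-4t) shifts s → s + 4, so L{exp(-4*t)*cos(6*t)} = (s + 4)/((s + 4)^2 + 36).
Then apply L{t^2·g(t)} = (-1)^2 d^2/ds^2[H(s)] with H(s) = (s + 4)/((s + 4)^2 + 36):
differentiating 2 times and applying the sign gives 2*(s + 4)*(s^2 + 8*s - 92)/(s^2 + 8*s + 52)^3.

G(s) = 2*(s + 4)*(s^2 + 8*s - 92)/(s^2 + 8*s + 52)^3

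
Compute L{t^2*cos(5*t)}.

L{cos(5t)} = s/(s^2 + 25).
Then apply L{t^2·g(t)} = (-1)^2 d^2/ds^2[H(s)] with H(s) = s/(s^2 + 25):
differentiating 2 times and applying the sign gives 2*s*(s^2 - 75)/(s^2 + 25)^3.

2*s*(s^2 - 75)/(s^2 + 25)^3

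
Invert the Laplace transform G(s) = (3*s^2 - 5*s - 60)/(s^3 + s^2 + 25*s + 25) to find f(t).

Factor the denominator: s^3 + s^2 + 25*s + 25 = (s + 1)*(s^2 + 25).
Partial fraction decomposition gives [-2/(s + 1)] + [5*s/(s^2 + 25)] + [-10/(s^2 + 25)].
Invert each term: -2/(s + 1) ↔ -2e^(-t); 5·s/(s^2 + 25) ↔ 5cos(5t); -2·5/(s^2 + 25) ↔ -2sin(5t).

f(t) = -2*sin(5*t) + 5*cos(5*t) - 2*exp(-t)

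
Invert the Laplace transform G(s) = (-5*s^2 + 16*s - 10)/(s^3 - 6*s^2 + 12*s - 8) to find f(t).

Factor the denominator: s^3 - 6*s^2 + 12*s - 8 = (s - 2)^3.
Partial fraction decomposition gives [-5/(s - 2)] + [-4/(s - 2)^2] + [2/(s - 2)^3].
Invert each term: -5/(s - 2) ↔ -5e^(2t); -4/(s - 2)^2 ↔ -4t·e^(2t); 2/(s - 2)^3 ↔ (1)t^2·e^(2t).

f(t) = t^2*exp(2*t) - 4*t*exp(2*t) - 5*exp(2*t)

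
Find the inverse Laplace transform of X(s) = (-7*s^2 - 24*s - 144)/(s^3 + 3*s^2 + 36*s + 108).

Factor the denominator: s^3 + 3*s^2 + 36*s + 108 = (s + 3)*(s^2 + 36).
Partial fraction decomposition gives [-3/(s + 3)] + [-4*s/(s^2 + 36)] + [-12/(s^2 + 36)].
Invert each term: -3/(s + 3) ↔ -3e^(-3t); -4·s/(s^2 + 36) ↔ -4cos(6t); -2·6/(s^2 + 36) ↔ -2sin(6t).

-2*sin(6*t) - 4*cos(6*t) - 3*exp(-3*t)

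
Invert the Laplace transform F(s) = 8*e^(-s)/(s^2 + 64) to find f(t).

f(t) = Heaviside(t - 1)*(sin(8*t - 8))

The factor e^(-s) signals a time shift by c = 1 (second shifting theorem).
L{sin(8t)} = 8/(s^2 + 64), so L^-1{8/(s^2 + 64)} = sin(8*t).
Hence the inverse is u(t - 1) times that function evaluated at t - 1.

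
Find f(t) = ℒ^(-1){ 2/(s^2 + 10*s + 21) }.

f(t) = exp(-5*t)*sinh(2*t)

Rewrite the denominator: s^2 + 10*s + 21 = (s + 5)^2 - 4.
The form in (s + 5) signals a first-shifting-theorem factor e^(-5t).
Since L{sinh(2t)} = 2/(s^2 - 4), the inverse is e^(-5*t)*sinh(2*t).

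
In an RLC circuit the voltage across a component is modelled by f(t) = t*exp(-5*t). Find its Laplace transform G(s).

L{e^(-5t)} = 1/(s + 5).
Then apply L{t·g(t)} = -d/ds[H(s)] with H(s) = 1/(s + 5):
differentiating 1 time and applying the sign gives (s + 5)^(-2).

G(s) = (s + 5)^(-2)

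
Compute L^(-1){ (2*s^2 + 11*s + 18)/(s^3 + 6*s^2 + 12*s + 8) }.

Factor the denominator: s^3 + 6*s^2 + 12*s + 8 = (s + 2)^3.
Partial fraction decomposition gives [2/(s + 2)] + [3/(s + 2)^2] + [4/(s + 2)^3].
Invert each term: 2/(s + 2) ↔ 2e^(-2t); 3/(s + 2)^2 ↔ 3t·e^(-2t); 4/(s + 2)^3 ↔ (2)t^2·e^(-2t).

2*t^2*exp(-2*t) + 3*t*exp(-2*t) + 2*exp(-2*t)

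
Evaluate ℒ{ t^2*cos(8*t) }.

2*s*(s^2 - 192)/(s^2 + 64)^3

L{cos(8t)} = s/(s^2 + 64).
Then apply L{t^2·g(t)} = (-1)^2 d^2/ds^2[H(s)] with H(s) = s/(s^2 + 64):
differentiating 2 times and applying the sign gives 2*s*(s^2 - 192)/(s^2 + 64)^3.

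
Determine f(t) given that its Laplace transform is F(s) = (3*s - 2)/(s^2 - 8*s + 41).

Complete the square in the denominator: s^2 - 8*s + 41 = (s - 4)^2 + 5^2.
Split the numerator to match: 3*s - 2 = 3·(s - 4) + 2·5.
Invert each term: 3·(s - 4)/((s - 4)^2 + 25) ↔ 3e^(4t)cos(5t); 2·5/((s - 4)^2 + 25) ↔ 2e^(4t)sin(5t).

f(t) = 2*exp(4*t)*sin(5*t) + 3*exp(4*t)*cos(5*t)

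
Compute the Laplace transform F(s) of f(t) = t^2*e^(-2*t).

L{t^2} = 2!/s^3 = 2/s^3.
By the first shifting theorem, multiplying by e^(-2t) replaces s with s + 2.

F(s) = 2/(s + 2)^3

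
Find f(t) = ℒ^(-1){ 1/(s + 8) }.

Since L{e^(-8t)} = 1/(s + 8), the inverse is exp(-8*t).

f(t) = exp(-8*t)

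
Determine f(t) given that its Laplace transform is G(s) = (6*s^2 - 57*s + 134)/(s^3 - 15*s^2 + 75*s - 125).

f(t) = -t^2*exp(5*t)/2 + 3*t*exp(5*t) + 6*exp(5*t)

Factor the denominator: s^3 - 15*s^2 + 75*s - 125 = (s - 5)^3.
Partial fraction decomposition gives [6/(s - 5)] + [3/(s - 5)^2] + [-1/(s - 5)^3].
Invert each term: 6/(s - 5) ↔ 6e^(5t); 3/(s - 5)^2 ↔ 3t·e^(5t); -1/(s - 5)^3 ↔ (-1/2)t^2·e^(5t).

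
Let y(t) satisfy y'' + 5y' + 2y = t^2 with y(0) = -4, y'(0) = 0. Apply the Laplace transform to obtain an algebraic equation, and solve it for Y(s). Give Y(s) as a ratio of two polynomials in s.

Y(s) = (-4*s^4 - 20*s^3 + 2)/(s^5 + 5*s^4 + 2*s^3)

Laplace-transform each side.
The derivative rules (L{y''} = s^2 Y - s·y(0) - y'(0) and L{y'} = sY - y(0), with y(0) = -4, y'(0) = 0) turn the left side into (s^2 + 5*s + 2)Y - (-4*s - 20).
The right side is L{t^2} = 2/s^3.
So (s^2 + 5*s + 2)Y = 2/s^3 + (-4*s - 20).
Divide through and combine into a single rational function.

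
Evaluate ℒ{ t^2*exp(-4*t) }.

L{e^(-4t)} = 1/(s + 4).
Then apply L{t^2·g(t)} = (-1)^2 d^2/ds^2[G(s)] with G(s) = 1/(s + 4):
differentiating 2 times and applying the sign gives 2/(s + 4)^3.

2/(s + 4)^3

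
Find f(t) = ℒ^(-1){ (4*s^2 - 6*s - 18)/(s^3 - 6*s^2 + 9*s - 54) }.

Factor the denominator: s^3 - 6*s^2 + 9*s - 54 = (s - 6)*(s^2 + 9).
Partial fraction decomposition gives [2/(s - 6)] + [2*s/(s^2 + 9)] + [6/(s^2 + 9)].
Invert each term: 2/(s - 6) ↔ 2e^(6t); 2·s/(s^2 + 9) ↔ 2cos(3t); 2·3/(s^2 + 9) ↔ 2sin(3t).

f(t) = 2*exp(6*t) + 2*sin(3*t) + 2*cos(3*t)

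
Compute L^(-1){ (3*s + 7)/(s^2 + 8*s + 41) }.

-exp(-4*t)*sin(5*t) + 3*exp(-4*t)*cos(5*t)

Complete the square in the denominator: s^2 + 8*s + 41 = (s + 4)^2 + 5^2.
Split the numerator to match: 3*s + 7 = 3·(s + 4) - 1·5.
Invert each term: 3·(s + 4)/((s + 4)^2 + 25) ↔ 3e^(-4t)cos(5t); -1·5/((s + 4)^2 + 25) ↔ -e^(-4t)sin(5t).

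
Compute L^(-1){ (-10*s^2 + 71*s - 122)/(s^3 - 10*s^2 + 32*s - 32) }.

t*exp(4*t) - 5*exp(4*t) - 5*exp(2*t)

Factor the denominator: s^3 - 10*s^2 + 32*s - 32 = (s - 4)^2*(s - 2).
Partial fraction decomposition gives [-5/(s - 4)] + [(s - 4)^(-2)] + [-5/(s - 2)].
Invert each term: -5/(s - 4) ↔ -5e^(4t); 1/(s - 4)^2 ↔ t·e^(4t); -5/(s - 2) ↔ -5e^(2t).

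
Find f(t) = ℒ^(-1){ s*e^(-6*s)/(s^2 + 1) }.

f(t) = Heaviside(t - 6)*(cos(t - 6))

The factor e^(-6s) signals a time shift by c = 6 (second shifting theorem).
L{cos(t)} = s/(s^2 + 1), so L^-1{s/(s^2 + 1)} = cos(t).
Hence the inverse is u(t - 6) times that function evaluated at t - 6.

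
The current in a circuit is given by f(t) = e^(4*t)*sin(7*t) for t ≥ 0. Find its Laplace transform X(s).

L{sin(7t)} = 7/(s^2 + 49).
By the first shifting theorem, multiplying by e^(4t) replaces s with s - 4.

X(s) = 7/((s - 4)^2 + 49)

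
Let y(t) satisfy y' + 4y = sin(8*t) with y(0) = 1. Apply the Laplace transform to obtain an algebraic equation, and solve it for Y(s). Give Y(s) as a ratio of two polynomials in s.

Apply the Laplace transform to the equation.
The derivative rules (L{y'} = sY - y(0) = sY - 1) turn the left side into (s + 4)Y - (1).
The right side is L{sin(8*t)} = 8/(s^2 + 64).
So (s + 4)Y = 8/(s^2 + 64) + (1).
Isolate Y and clear denominators.

Y(s) = (s^2 + 72)/(s^3 + 4*s^2 + 64*s + 256)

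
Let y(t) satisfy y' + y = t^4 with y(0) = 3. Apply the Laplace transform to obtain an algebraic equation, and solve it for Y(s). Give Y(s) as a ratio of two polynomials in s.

Y(s) = (3*s^5 + 24)/(s^6 + s^5)

Apply the Laplace transform to the equation.
With L{y'} = sY - y(0) = sY - 3: the LHS transforms to (s + 1)Y - (3).
The right side is L{t^4} = 24/s^5.
So (s + 1)Y = 24/s^5 + (3).
Solve for Y(s) and write it as one ratio of polynomials.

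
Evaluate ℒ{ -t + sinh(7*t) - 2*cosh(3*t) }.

By linearity of the Laplace transform, transform each term separately.
(-2)·[L{cosh(3t)} = s/(s^2 - 9)]; L{sinh(7t)} = 7/(s^2 - 49); (-1)·[L{t} = 1!/s^2 = 1/s^2].

-2*s/(s^2 - 9) + 7/(s^2 - 49) - 1/s^2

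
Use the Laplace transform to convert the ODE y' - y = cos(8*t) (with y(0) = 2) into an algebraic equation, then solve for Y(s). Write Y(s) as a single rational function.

Laplace-transform each side.
The derivative rules (L{y'} = sY - y(0) = sY - 2) turn the left side into (s - 1)Y - (2).
The right side is L{cos(8*t)} = s/(s^2 + 64).
So (s - 1)Y = s/(s^2 + 64) + (2).
Solve for Y(s) and write it as one ratio of polynomials.

Y(s) = (2*s^2 + s + 128)/(s^3 - s^2 + 64*s - 64)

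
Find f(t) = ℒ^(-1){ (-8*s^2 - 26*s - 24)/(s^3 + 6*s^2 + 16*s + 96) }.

f(t) = sin(4*t) - 5*cos(4*t) - 3*exp(-6*t)

Factor the denominator: s^3 + 6*s^2 + 16*s + 96 = (s + 6)*(s^2 + 16).
Partial fraction decomposition gives [-3/(s + 6)] + [-5*s/(s^2 + 16)] + [4/(s^2 + 16)].
Invert each term: -3/(s + 6) ↔ -3e^(-6t); -5·s/(s^2 + 16) ↔ -5cos(4t); 1·4/(s^2 + 16) ↔ sin(4t).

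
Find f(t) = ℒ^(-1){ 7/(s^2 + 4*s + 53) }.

Rewrite the denominator: s^2 + 4*s + 53 = (s + 2)^2 + 49.
The form in (s + 2) signals a first-shifting-theorem factor e^(-2t).
Since L{sin(7t)} = 7/(s^2 + 49), the inverse is e^(-2*t)*sin(7*t).

f(t) = exp(-2*t)*sin(7*t)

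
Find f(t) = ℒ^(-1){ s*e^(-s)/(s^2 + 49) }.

The factor e^(-s) signals a time shift by c = 1 (second shifting theorem).
L{cos(7t)} = s/(s^2 + 49), so L^-1{s/(s^2 + 49)} = cos(7*t).
Hence the inverse is u(t - 1) times that function evaluated at t - 1.

f(t) = Heaviside(t - 1)*(cos(7*t - 7))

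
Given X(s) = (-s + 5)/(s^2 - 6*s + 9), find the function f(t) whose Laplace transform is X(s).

f(t) = 2*t*exp(3*t) - exp(3*t)

Factor the denominator: s^2 - 6*s + 9 = (s - 3)^2.
Partial fraction decomposition gives [-1/(s - 3)] + [2/(s - 3)^2].
Invert each term: -1/(s - 3) ↔ -e^(3t); 2/(s - 3)^2 ↔ 2t·e^(3t).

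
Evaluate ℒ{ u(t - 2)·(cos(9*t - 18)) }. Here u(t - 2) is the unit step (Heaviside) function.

By the second shifting theorem, L{u(t - c)·g(t - c)} = e^(-cs)·G(s) with c = 2 and G(s) = L{g(t)}.
L{cos(9t)} = s/(s^2 + 81).

s*exp(-2*s)/(s^2 + 81)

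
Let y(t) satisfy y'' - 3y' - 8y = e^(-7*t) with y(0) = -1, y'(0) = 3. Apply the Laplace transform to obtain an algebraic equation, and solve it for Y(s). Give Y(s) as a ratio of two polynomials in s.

Y(s) = (-s^2 - s + 43)/(s^3 + 4*s^2 - 29*s - 56)

Take the Laplace transform of both sides.
With L{y''} = s^2 Y - s·y(0) - y'(0) and L{y'} = sY - y(0), with y(0) = -1, y'(0) = 3: the LHS transforms to (s^2 - 3*s - 8)Y - (-s + 6).
The right side is L{e^(-7*t)} = 1/(s + 7).
So (s^2 - 3*s - 8)Y = 1/(s + 7) + (-s + 6).
Solve for Y(s) and write it as one ratio of polynomials.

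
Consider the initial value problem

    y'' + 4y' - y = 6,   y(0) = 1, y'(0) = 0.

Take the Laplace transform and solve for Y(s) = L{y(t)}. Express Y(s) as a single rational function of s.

Y(s) = (s^2 + 4*s + 6)/(s^3 + 4*s^2 - s)

Transform both sides with L{·}.
The derivative rules (L{y''} = s^2 Y - s·y(0) - y'(0) and L{y'} = sY - y(0), with y(0) = 1, y'(0) = 0) turn the left side into (s^2 + 4*s - 1)Y - (s + 4).
The right side is L{6} = 6/s.
So (s^2 + 4*s - 1)Y = 6/s + (s + 4).
Divide through and combine into a single rational function.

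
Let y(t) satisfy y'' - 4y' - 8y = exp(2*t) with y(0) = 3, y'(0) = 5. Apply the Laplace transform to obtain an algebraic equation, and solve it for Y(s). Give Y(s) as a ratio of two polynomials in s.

Y(s) = (3*s^2 - 13*s + 15)/(s^3 - 6*s^2 + 16)

Apply the Laplace transform to the equation.
Using L{y''} = s^2 Y - s·y(0) - y'(0) and L{y'} = sY - y(0), with y(0) = 3, y'(0) = 5, the left side becomes (s^2 - 4*s - 8)Y - (3*s - 7).
The right side is L{exp(2*t)} = 1/(s - 2).
So (s^2 - 4*s - 8)Y = 1/(s - 2) + (3*s - 7).
Isolate Y and clear denominators.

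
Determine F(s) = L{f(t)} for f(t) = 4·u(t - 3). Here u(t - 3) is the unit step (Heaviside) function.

F(s) = 4*exp(-3*s)/s

By the second shifting theorem, L{u(t - c)·g(t - c)} = e^(-cs)·G(s) with c = 3 and G(s) = L{g(t)}.
L{4} = 4/s.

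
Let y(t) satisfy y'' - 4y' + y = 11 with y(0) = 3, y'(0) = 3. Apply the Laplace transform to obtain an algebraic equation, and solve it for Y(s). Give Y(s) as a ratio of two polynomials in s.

Y(s) = (3*s^2 - 9*s + 11)/(s^3 - 4*s^2 + s)

Apply the Laplace transform to the equation.
Using L{y''} = s^2 Y - s·y(0) - y'(0) and L{y'} = sY - y(0), with y(0) = 3, y'(0) = 3, the left side becomes (s^2 - 4*s + 1)Y - (3*s - 9).
The right side is L{11} = 11/s.
So (s^2 - 4*s + 1)Y = 11/s + (3*s - 9).
Isolate Y and clear denominators.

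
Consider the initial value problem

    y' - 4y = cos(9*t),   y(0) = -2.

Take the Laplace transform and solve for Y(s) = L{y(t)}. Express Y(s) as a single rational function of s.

Y(s) = (-2*s^2 + s - 162)/(s^3 - 4*s^2 + 81*s - 324)

Apply the Laplace transform to the equation.
The derivative rules (L{y'} = sY - y(0) = sY - (-2)) turn the left side into (s - 4)Y - (-2).
The right side is L{cos(9*t)} = s/(s^2 + 81).
So (s - 4)Y = s/(s^2 + 81) + (-2).
Solve for Y(s) and write it as one ratio of polynomials.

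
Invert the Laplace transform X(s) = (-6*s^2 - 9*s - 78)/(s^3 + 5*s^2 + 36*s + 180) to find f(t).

f(t) = sin(6*t) - 3*cos(6*t) - 3*exp(-5*t)

Factor the denominator: s^3 + 5*s^2 + 36*s + 180 = (s + 5)*(s^2 + 36).
Partial fraction decomposition gives [-3/(s + 5)] + [-3*s/(s^2 + 36)] + [6/(s^2 + 36)].
Invert each term: -3/(s + 5) ↔ -3e^(-5t); -3·s/(s^2 + 36) ↔ -3cos(6t); 1·6/(s^2 + 36) ↔ sin(6t).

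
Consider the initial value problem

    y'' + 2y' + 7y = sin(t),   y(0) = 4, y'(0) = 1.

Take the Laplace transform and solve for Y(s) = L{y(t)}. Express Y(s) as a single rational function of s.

Transform both sides with L{·}.
Using L{y''} = s^2 Y - s·y(0) - y'(0) and L{y'} = sY - y(0), with y(0) = 4, y'(0) = 1, the left side becomes (s^2 + 2*s + 7)Y - (4*s + 9).
The right side is L{sin(t)} = 1/(s^2 + 1).
So (s^2 + 2*s + 7)Y = 1/(s^2 + 1) + (4*s + 9).
Isolate Y and clear denominators.

Y(s) = (4*s^3 + 9*s^2 + 4*s + 10)/(s^4 + 2*s^3 + 8*s^2 + 2*s + 7)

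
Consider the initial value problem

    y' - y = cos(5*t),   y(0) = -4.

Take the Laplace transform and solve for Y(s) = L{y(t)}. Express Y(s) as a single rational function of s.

Y(s) = (-4*s^2 + s - 100)/(s^3 - s^2 + 25*s - 25)

Take the Laplace transform of both sides.
With L{y'} = sY - y(0) = sY - (-4): the LHS transforms to (s - 1)Y - (-4).
The right side is L{cos(5*t)} = s/(s^2 + 25).
So (s - 1)Y = s/(s^2 + 25) + (-4).
Solve for Y(s) and write it as one ratio of polynomials.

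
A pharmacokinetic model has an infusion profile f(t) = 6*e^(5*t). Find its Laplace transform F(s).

F(s) = 6/(s - 5)

L{6} = 6/s.
By the first shifting theorem, multiplying by e^(5t) replaces s with s - 5.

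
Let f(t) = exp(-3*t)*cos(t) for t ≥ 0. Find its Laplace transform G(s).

G(s) = (s + 3)/((s + 3)^2 + 1)

L{cos(t)} = s/(s^2 + 1).
By the first shifting theorem, multiplying by e^(-3t) replaces s with s + 3.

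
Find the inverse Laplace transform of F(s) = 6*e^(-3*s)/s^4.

Heaviside(t - 3)*((t - 3)^3)

The factor e^(-3s) signals a time shift by c = 3 (second shifting theorem).
L{t^3} = 3!/s^4 = 6/s^4, so L^-1{6/s^4} = t^3.
Hence the inverse is u(t - 3) times that function evaluated at t - 3.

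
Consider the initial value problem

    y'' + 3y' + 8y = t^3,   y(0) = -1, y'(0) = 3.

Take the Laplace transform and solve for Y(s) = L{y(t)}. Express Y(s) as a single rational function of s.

Y(s) = (-s^5 + 6)/(s^6 + 3*s^5 + 8*s^4)

Take the Laplace transform of both sides.
The derivative rules (L{y''} = s^2 Y - s·y(0) - y'(0) and L{y'} = sY - y(0), with y(0) = -1, y'(0) = 3) turn the left side into (s^2 + 3*s + 8)Y - (-s).
The right side is L{t^3} = 6/s^4.
So (s^2 + 3*s + 8)Y = 6/s^4 + (-s).
Divide through and combine into a single rational function.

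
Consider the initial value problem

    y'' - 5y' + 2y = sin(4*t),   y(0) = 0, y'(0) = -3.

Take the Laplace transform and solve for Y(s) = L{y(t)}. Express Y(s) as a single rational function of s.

Y(s) = (-3*s^2 - 44)/(s^4 - 5*s^3 + 18*s^2 - 80*s + 32)

Transform both sides with L{·}.
The derivative rules (L{y''} = s^2 Y - s·y(0) - y'(0) and L{y'} = sY - y(0), with y(0) = 0, y'(0) = -3) turn the left side into (s^2 - 5*s + 2)Y - (-3).
The right side is L{sin(4*t)} = 4/(s^2 + 16).
So (s^2 - 5*s + 2)Y = 4/(s^2 + 16) + (-3).
Divide through and combine into a single rational function.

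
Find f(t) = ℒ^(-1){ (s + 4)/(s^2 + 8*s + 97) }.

f(t) = exp(-4*t)*cos(9*t)

Rewrite the denominator: s^2 + 8*s + 97 = (s + 4)^2 + 81.
The form in (s + 4) signals a first-shifting-theorem factor e^(-4t).
Since L{cos(9t)} = s/(s^2 + 81), the inverse is e^(-4*t)*cos(9*t).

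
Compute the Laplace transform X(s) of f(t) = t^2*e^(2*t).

L{t^2} = 2!/s^3 = 2/s^3.
By the first shifting theorem, multiplying by e^(2t) replaces s with s - 2.

X(s) = 2/(s - 2)^3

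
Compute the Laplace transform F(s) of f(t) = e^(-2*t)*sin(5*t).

L{sin(5t)} = 5/(s^2 + 25).
By the first shifting theorem, multiplying by e^(-2t) replaces s with s + 2.

F(s) = 5/((s + 2)^2 + 25)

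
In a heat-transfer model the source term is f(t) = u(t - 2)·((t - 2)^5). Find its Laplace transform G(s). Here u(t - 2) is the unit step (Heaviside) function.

G(s) = 120*exp(-2*s)/s^6

By the second shifting theorem, L{u(t - c)·g(t - c)} = e^(-cs)·H(s) with c = 2 and H(s) = L{g(t)}.
L{t^5} = 5!/s^6 = 120/s^6.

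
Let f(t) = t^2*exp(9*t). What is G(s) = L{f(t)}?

G(s) = 2/(s - 9)^3

L{e^(9t)} = 1/(s - 9).
Then apply L{t^2·g(t)} = (-1)^2 d^2/ds^2[H(s)] with H(s) = 1/(s - 9):
differentiating 2 times and applying the sign gives 2/(s - 9)^3.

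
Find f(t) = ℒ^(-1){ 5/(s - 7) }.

f(t) = 5*exp(7*t)

Since L{e^(7t)} = 1/(s - 7), the inverse is e^(7*t), scaled by 5.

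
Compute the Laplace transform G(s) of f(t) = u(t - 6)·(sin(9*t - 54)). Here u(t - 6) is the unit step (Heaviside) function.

G(s) = 9*exp(-6*s)/(s^2 + 81)

By the second shifting theorem, L{u(t - c)·g(t - c)} = e^(-cs)·H(s) with c = 6 and H(s) = L{g(t)}.
L{sin(9t)} = 9/(s^2 + 81).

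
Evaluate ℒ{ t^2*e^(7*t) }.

2/(s - 7)^3

L{e^(7t)} = 1/(s - 7).
Then apply L{t^2·g(t)} = (-1)^2 d^2/ds^2[G(s)] with G(s) = 1/(s - 7):
differentiating 2 times and applying the sign gives 2/(s - 7)^3.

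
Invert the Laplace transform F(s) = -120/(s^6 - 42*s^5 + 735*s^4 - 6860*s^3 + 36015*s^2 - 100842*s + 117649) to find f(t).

f(t) = -t^5*exp(7*t)

Rewrite the denominator: s^6 - 42*s^5 + 735*s^4 - 6860*s^3 + 36015*s^2 - 100842*s + 117649 = (s - 7)^6.
The form in (s - 7) signals a first-shifting-theorem factor e^(7t).
Since L{t^5} = 5!/s^6 = 120/s^6, the inverse is t^5*e^(7*t), scaled by -1.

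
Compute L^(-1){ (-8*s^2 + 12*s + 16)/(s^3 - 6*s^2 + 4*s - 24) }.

Factor the denominator: s^3 - 6*s^2 + 4*s - 24 = (s - 6)*(s^2 + 4).
Partial fraction decomposition gives [-5/(s - 6)] + [-3*s/(s^2 + 4)] + [-6/(s^2 + 4)].
Invert each term: -5/(s - 6) ↔ -5e^(6t); -3·s/(s^2 + 4) ↔ -3cos(2t); -3·2/(s^2 + 4) ↔ -3sin(2t).

-5*exp(6*t) - 3*sin(2*t) - 3*cos(2*t)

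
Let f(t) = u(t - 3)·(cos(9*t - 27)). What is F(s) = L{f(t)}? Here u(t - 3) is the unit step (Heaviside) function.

F(s) = s*exp(-3*s)/(s^2 + 81)

By the second shifting theorem, L{u(t - c)·g(t - c)} = e^(-cs)·G(s) with c = 3 and G(s) = L{g(t)}.
L{cos(9t)} = s/(s^2 + 81).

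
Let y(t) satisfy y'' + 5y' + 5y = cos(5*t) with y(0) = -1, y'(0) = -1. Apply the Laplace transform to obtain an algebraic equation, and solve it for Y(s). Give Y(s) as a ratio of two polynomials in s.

Y(s) = (-s^3 - 6*s^2 - 24*s - 150)/(s^4 + 5*s^3 + 30*s^2 + 125*s + 125)

Laplace-transform each side.
The derivative rules (L{y''} = s^2 Y - s·y(0) - y'(0) and L{y'} = sY - y(0), with y(0) = -1, y'(0) = -1) turn the left side into (s^2 + 5*s + 5)Y - (-s - 6).
The right side is L{cos(5*t)} = s/(s^2 + 25).
So (s^2 + 5*s + 5)Y = s/(s^2 + 25) + (-s - 6).
Isolate Y and clear denominators.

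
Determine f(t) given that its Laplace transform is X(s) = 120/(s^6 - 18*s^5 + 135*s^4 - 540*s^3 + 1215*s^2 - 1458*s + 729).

Rewrite the denominator: s^6 - 18*s^5 + 135*s^4 - 540*s^3 + 1215*s^2 - 1458*s + 729 = (s - 3)^6.
The form in (s - 3) signals a first-shifting-theorem factor e^(3t).
Since L{t^5} = 5!/s^6 = 120/s^6, the inverse is t^5*e^(3*t).

f(t) = t^5*exp(3*t)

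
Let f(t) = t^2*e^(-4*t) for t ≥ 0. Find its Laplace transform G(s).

L{e^(-4t)} = 1/(s + 4).
Then apply L{t^2·g(t)} = (-1)^2 d^2/ds^2[H(s)] with H(s) = 1/(s + 4):
differentiating 2 times and applying the sign gives 2/(s + 4)^3.

G(s) = 2/(s + 4)^3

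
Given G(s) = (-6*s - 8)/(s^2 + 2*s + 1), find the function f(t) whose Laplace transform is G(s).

Factor the denominator: s^2 + 2*s + 1 = (s + 1)^2.
Partial fraction decomposition gives [-6/(s + 1)] + [-2/(s + 1)^2].
Invert each term: -6/(s + 1) ↔ -6e^(-t); -2/(s + 1)^2 ↔ -2t·e^(-t).

f(t) = -2*t*exp(-t) - 6*exp(-t)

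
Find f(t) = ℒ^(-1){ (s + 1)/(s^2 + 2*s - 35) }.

Rewrite the denominator: s^2 + 2*s - 35 = (s + 1)^2 - 36.
The form in (s + 1) signals a first-shifting-theorem factor e^(-t).
Since L{cosh(6t)} = s/(s^2 - 36), the inverse is e^(-t)*cosh(6*t).

f(t) = exp(-t)*cosh(6*t)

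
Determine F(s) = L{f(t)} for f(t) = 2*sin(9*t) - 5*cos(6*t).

F(s) = -5*s/(s^2 + 36) + 18/(s^2 + 81)

The transform is linear, so treat each term independently.
(2)·[L{sin(9t)} = 9/(s^2 + 81)]; (-5)·[L{cos(6t)} = s/(s^2 + 36)].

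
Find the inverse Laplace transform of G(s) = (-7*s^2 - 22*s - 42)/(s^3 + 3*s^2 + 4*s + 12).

Factor the denominator: s^3 + 3*s^2 + 4*s + 12 = (s + 3)*(s^2 + 4).
Partial fraction decomposition gives [-3/(s + 3)] + [-4*s/(s^2 + 4)] + [-10/(s^2 + 4)].
Invert each term: -3/(s + 3) ↔ -3e^(-3t); -4·s/(s^2 + 4) ↔ -4cos(2t); -5·2/(s^2 + 4) ↔ -5sin(2t).

-5*sin(2*t) - 4*cos(2*t) - 3*exp(-3*t)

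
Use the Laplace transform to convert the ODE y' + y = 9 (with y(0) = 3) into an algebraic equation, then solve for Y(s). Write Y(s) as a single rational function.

Y(s) = (3*s + 9)/(s^2 + s)

Transform both sides with L{·}.
Using L{y'} = sY - y(0) = sY - 3, the left side becomes (s + 1)Y - (3).
The right side is L{9} = 9/s.
So (s + 1)Y = 9/s + (3).
Isolate Y and clear denominators.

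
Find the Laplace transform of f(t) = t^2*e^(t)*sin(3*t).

L{sin(3t)} = 3/(s^2 + 9).
Multiplying by e^(t) shifts s → s - 1, so L{e^(t)*sin(3*t)} = 3/((s - 1)^2 + 9).
Then apply L{t^2·g(t)} = (-1)^2 d^2/ds^2[G(s)] with G(s) = 3/((s - 1)^2 + 9):
differentiating 2 times and applying the sign gives 18*(s^2 - 2*s - 2)/(s^2 - 2*s + 10)^3.

18*(s^2 - 2*s - 2)/(s^2 - 2*s + 10)^3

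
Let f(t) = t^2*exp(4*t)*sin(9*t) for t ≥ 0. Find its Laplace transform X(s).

X(s) = 54*(s^2 - 8*s - 11)/(s^2 - 8*s + 97)^3

L{sin(9t)} = 9/(s^2 + 81).
Multiplying by e^(4t) shifts s → s - 4, so L{exp(4*t)*sin(9*t)} = 9/((s - 4)^2 + 81).
Then apply L{t^2·g(t)} = (-1)^2 d^2/ds^2[G(s)] with G(s) = 9/((s - 4)^2 + 81):
differentiating 2 times and applying the sign gives 54*(s^2 - 8*s - 11)/(s^2 - 8*s + 97)^3.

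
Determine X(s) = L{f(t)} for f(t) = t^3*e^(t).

L{t^3} = 3!/s^4 = 6/s^4.
By the first shifting theorem, multiplying by e^(t) replaces s with s - 1.

X(s) = 6/(s - 1)^4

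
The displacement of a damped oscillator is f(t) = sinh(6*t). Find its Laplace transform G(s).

L{sinh(6t)} = 6/(s^2 - 36).

G(s) = 6/(s^2 - 36)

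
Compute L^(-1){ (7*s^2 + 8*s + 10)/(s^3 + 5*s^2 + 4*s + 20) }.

Factor the denominator: s^3 + 5*s^2 + 4*s + 20 = (s + 5)*(s^2 + 4).
Partial fraction decomposition gives [5/(s + 5)] + [2*s/(s^2 + 4)] + [-2/(s^2 + 4)].
Invert each term: 5/(s + 5) ↔ 5e^(-5t); 2·s/(s^2 + 4) ↔ 2cos(2t); -1·2/(s^2 + 4) ↔ -sin(2t).

-sin(2*t) + 2*cos(2*t) + 5*exp(-5*t)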